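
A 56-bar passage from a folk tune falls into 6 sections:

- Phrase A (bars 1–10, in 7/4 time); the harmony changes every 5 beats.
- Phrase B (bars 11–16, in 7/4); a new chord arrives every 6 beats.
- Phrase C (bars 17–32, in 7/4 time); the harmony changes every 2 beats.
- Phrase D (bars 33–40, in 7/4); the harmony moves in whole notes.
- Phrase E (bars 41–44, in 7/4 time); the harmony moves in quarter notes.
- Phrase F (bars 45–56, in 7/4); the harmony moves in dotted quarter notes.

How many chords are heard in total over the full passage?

175 chords

A: 10·7 = 70 beats, 70/5 = 14 chords.
B: 6·7 = 42 beats, 42/6 = 7 chords.
C: 16·7 = 112 beats, 112/2 = 56 chords.
D: 8·7 = 56 beats, 56/4 = 14 chords.
E: 4·7 = 28 beats, 28/1 = 28 chords.
F: 12·7 = 84 beats, 84/1.5 = 56 chords.
Total: 14 + 7 + 56 + 14 + 28 + 56 = 175.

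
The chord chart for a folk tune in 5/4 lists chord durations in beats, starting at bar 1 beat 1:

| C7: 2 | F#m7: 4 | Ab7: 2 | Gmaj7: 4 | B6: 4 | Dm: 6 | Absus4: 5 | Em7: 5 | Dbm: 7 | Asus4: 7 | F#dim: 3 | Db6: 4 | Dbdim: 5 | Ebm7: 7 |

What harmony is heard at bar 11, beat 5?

Beat 5 of bar 11 is beat (11−1)×5 + 5 = 55 overall.
Running totals: C7 ends at 2, F#m7 ends at 6, Ab7 ends at 8, Gmaj7 ends at 12, B6 ends at 16, Dm ends at 22, Absus4 ends at 27, Em7 ends at 32, Dbm ends at 39, Asus4 ends at 46, F#dim ends at 49, Db6 ends at 53, Dbdim ends at 58.
Beat 55 falls within Dbdim.

Dbdim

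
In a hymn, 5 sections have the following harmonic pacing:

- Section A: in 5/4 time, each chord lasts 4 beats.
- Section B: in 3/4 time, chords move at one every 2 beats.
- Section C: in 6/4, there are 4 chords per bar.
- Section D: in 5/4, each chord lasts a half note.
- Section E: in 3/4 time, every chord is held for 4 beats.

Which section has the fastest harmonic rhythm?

A: 5 beats/bar ÷ 4 beats/chord = 1.25 chords/bar.
B: 3 beats/bar ÷ 2 beats/chord = 1.5 chords/bar.
C: 6 beats/bar ÷ 1.5 beats/chord = 4 chords/bar.
D: 5 beats/bar ÷ 2 beats/chord = 2.5 chords/bar.
E: 3 beats/bar ÷ 4 beats/chord = 0.75 chords/bar.
Fastest is C at 4 chords/bar.

Section C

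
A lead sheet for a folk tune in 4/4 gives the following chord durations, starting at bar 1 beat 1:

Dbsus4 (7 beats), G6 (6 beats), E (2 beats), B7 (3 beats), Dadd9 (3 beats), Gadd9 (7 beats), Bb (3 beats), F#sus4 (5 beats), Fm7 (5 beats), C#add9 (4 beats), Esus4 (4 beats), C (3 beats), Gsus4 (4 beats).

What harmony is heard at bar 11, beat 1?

Beat 1 of bar 11 is beat (11−1)×4 + 1 = 41 overall.
Running totals: Dbsus4 ends at 7, G6 ends at 13, E ends at 15, B7 ends at 18, Dadd9 ends at 21, Gadd9 ends at 28, Bb ends at 31, F#sus4 ends at 36, Fm7 ends at 41.
Beat 41 falls within Fm7.

Fm7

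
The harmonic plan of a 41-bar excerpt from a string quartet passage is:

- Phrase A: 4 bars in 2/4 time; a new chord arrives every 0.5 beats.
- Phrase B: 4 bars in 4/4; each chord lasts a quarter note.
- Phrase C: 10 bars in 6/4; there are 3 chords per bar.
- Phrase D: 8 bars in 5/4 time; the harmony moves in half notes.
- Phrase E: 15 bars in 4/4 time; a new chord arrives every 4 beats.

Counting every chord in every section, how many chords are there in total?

A: 4·2 = 8 beats, 8/0.5 = 16 chords.
B: 4·4 = 16 beats, 16/1 = 16 chords.
C: 10·6 = 60 beats, 60/2 = 30 chords.
D: 8·5 = 40 beats, 40/2 = 20 chords.
E: 15·4 = 60 beats, 60/4 = 15 chords.
Total: 16 + 16 + 30 + 20 + 15 = 97.

97 chords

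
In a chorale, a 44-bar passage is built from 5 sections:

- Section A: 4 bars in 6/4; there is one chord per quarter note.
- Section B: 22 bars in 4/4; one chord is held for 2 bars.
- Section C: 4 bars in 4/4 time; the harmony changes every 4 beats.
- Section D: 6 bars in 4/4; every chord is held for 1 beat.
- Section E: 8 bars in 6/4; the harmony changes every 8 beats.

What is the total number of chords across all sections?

A: 4 bars × 6 beats = 24 beats; 1 beat/chord → 24 chords.
B: 22 bars × 4 beats = 88 beats; 8 beats/chord → 11 chords.
C: 4 bars × 4 beats = 16 beats; 4 beats/chord → 4 chords.
D: 6 bars × 4 beats = 24 beats; 1 beat/chord → 24 chords.
E: 8 bars × 6 beats = 48 beats; 8 beats/chord → 6 chords.
Total: 24 + 11 + 4 + 24 + 6 = 69.

69 chords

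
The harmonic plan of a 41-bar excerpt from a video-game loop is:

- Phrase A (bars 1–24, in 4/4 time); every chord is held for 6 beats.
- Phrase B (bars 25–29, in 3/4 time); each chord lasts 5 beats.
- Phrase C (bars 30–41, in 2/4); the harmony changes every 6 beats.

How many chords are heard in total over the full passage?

A has 96 beats and chords last 6 each, so 16 chords.
B has 15 beats and chords last 5 each, so 3 chords.
C has 24 beats and chords last 6 each, so 4 chords.
Total: 16 + 3 + 4 = 23.

23 chords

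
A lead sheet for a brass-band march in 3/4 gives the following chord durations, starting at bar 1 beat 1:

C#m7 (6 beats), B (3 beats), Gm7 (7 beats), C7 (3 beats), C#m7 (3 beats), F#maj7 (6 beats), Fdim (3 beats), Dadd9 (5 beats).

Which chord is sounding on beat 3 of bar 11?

Dadd9

Beat 3 of bar 11 is beat (11−1)×3 + 3 = 33 overall.
Running totals: C#m7 ends at 6, B ends at 9, Gm7 ends at 16, C7 ends at 19, C#m7 ends at 22, F#maj7 ends at 28, Fdim ends at 31, Dadd9 ends at 36.
Beat 33 falls within Dadd9.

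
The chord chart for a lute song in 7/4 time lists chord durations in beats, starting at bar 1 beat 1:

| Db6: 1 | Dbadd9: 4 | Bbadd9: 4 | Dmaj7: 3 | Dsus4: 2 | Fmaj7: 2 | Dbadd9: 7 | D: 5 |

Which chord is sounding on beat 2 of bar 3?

Beat 2 of bar 3 is beat (3−1)×7 + 2 = 16 overall.
Running totals: Db6 ends at 1, Dbadd9 ends at 5, Bbadd9 ends at 9, Dmaj7 ends at 12, Dsus4 ends at 14, Fmaj7 ends at 16.
Beat 16 falls within Fmaj7.

Fmaj7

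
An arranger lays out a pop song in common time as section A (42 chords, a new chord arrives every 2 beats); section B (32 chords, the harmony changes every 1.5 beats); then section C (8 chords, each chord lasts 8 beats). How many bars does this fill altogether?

49 bars

A: 42 × 2 = 84 beats = 21 bars.
B: 32 × 1.5 = 48 beats = 12 bars.
C: 8 × 8 = 64 beats = 16 bars.
Total: 21 + 12 + 16 = 49 bars.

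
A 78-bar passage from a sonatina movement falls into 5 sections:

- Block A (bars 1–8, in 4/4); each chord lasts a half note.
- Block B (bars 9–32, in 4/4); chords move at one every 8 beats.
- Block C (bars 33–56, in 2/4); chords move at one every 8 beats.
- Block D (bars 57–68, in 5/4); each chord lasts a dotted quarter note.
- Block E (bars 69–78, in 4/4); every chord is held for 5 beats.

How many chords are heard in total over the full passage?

82 chords

A has 32 beats and chords last 2 each, so 16 chords.
B has 96 beats and chords last 8 each, so 12 chords.
C has 48 beats and chords last 8 each, so 6 chords.
D has 60 beats and chords last 1.5 each, so 40 chords.
E has 40 beats and chords last 5 each, so 8 chords.
Total: 16 + 12 + 6 + 40 + 8 = 82.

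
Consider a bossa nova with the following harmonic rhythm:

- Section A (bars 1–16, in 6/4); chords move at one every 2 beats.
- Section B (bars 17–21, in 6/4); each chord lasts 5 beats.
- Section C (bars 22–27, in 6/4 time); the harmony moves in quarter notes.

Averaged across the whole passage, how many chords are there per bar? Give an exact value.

A: 16 × 6 = 96 beats ÷ 2 = 48 chords.
B: 5 × 6 = 30 beats ÷ 5 = 6 chords.
C: 6 × 6 = 36 beats ÷ 1 = 36 chords.
Overall: 90 chords over 27 bars → 90/27 = 10/3 chords per bar.

10/3 chords per bar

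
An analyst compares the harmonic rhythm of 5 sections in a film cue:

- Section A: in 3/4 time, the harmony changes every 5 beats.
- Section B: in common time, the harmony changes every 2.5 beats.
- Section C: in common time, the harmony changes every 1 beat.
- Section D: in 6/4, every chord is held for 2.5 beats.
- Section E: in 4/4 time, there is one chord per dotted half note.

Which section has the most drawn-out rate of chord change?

Section A

A: each chord is 5 beats in 3/4, so 0.6 per bar.
B: each chord is 2.5 beats in 4/4, so 1.6 per bar.
C: each chord is 1 beat in 4/4, so 4 per bar.
D: each chord is 2.5 beats in 6/4, so 2.4 per bar.
E: each chord is 3 beats in 4/4, so 4/3 per bar.
Slowest is A at 0.6 chords/bar.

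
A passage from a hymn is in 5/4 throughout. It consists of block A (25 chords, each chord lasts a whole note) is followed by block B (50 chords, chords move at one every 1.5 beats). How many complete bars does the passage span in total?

35 bars

A: 25 × 4 = 100 beats = 20 bars.
B: 50 × 1.5 = 75 beats = 15 bars.
Total: 20 + 15 = 35 bars.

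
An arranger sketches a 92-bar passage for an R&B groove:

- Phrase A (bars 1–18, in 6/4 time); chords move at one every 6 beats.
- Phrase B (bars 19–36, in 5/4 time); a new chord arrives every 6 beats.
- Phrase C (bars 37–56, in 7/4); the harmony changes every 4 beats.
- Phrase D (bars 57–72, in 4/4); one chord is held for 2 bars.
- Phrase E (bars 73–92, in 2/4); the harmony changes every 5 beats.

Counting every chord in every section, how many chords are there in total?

A has 108 beats and chords last 6 each, so 18 chords.
B has 90 beats and chords last 6 each, so 15 chords.
C has 140 beats and chords last 4 each, so 35 chords.
D has 64 beats and chords last 8 each, so 8 chords.
E has 40 beats and chords last 5 each, so 8 chords.
Total: 18 + 15 + 35 + 8 + 8 = 84.

84 chords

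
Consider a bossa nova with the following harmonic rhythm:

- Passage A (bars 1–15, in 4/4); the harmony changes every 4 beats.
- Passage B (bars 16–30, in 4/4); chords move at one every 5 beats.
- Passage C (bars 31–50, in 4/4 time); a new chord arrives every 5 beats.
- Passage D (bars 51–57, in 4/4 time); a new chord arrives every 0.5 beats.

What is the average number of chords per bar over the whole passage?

A: 15 × 4 = 60 beats ÷ 4 = 15 chords.
B: 15 × 4 = 60 beats ÷ 5 = 12 chords.
C: 20 × 4 = 80 beats ÷ 5 = 16 chords.
D: 7 × 4 = 28 beats ÷ 0.5 = 56 chords.
Overall: 99 chords over 57 bars → 99/57 = 33/19 chords per bar.

33/19 chords per bar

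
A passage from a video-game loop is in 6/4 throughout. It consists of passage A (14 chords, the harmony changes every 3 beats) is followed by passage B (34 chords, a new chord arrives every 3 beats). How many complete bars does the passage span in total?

A: 14 × 3 = 42 beats = 7 bars.
B: 34 × 3 = 102 beats = 17 bars.
Total: 7 + 17 = 24 bars.

24 bars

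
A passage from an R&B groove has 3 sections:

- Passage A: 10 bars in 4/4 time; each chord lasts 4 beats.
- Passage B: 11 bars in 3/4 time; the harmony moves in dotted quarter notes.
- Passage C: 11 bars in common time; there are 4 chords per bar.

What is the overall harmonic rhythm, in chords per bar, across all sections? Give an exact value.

2.375 chords per bar

A: 10 × 4 = 40 beats ÷ 4 = 10 chords.
B: 11 × 3 = 33 beats ÷ 1.5 = 22 chords.
C: 11 × 4 = 44 beats ÷ 1 = 44 chords.
Overall: 76 chords over 32 bars → 76/32 = 2.375 chords per bar.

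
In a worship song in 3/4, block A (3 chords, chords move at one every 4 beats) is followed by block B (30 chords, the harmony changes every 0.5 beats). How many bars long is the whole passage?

A: 3 × 4 = 12 beats = 4 bars.
B: 30 × 0.5 = 15 beats = 5 bars.
Total: 4 + 5 = 9 bars.

9 bars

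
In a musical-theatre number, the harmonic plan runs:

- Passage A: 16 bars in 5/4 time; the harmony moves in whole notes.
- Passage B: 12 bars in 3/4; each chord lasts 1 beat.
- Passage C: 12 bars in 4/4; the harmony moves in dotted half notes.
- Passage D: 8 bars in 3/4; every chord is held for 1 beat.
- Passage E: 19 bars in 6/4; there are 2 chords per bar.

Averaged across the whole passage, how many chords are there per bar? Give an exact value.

2 chords per bar

A: 16 × 5 = 80 beats ÷ 4 = 20 chords.
B: 12 × 3 = 36 beats ÷ 1 = 36 chords.
C: 12 × 4 = 48 beats ÷ 3 = 16 chords.
D: 8 × 3 = 24 beats ÷ 1 = 24 chords.
E: 19 × 6 = 114 beats ÷ 3 = 38 chords.
Overall: 134 chords over 67 bars → 134/67 = 2 chords per bar.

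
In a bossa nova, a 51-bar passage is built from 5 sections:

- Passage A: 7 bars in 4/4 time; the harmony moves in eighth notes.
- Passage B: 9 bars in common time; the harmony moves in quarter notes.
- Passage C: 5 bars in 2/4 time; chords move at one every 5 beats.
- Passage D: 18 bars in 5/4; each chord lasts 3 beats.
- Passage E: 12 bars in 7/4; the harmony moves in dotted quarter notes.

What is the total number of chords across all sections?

180 chords

A has 28 beats and chords last 0.5 each, so 56 chords.
B has 36 beats and chords last 1 each, so 36 chords.
C has 10 beats and chords last 5 each, so 2 chords.
D has 90 beats and chords last 3 each, so 30 chords.
E has 84 beats and chords last 1.5 each, so 56 chords.
Total: 56 + 36 + 2 + 30 + 56 = 180.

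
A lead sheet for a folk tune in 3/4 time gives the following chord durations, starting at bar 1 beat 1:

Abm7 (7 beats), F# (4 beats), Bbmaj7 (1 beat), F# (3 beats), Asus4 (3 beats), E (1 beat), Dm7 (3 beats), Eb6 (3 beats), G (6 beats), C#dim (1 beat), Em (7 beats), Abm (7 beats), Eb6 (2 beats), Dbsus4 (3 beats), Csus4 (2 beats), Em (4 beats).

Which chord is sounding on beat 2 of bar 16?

Eb6

Beat 2 of bar 16 is beat (16−1)×3 + 2 = 47 overall.
Running totals: Abm7 ends at 7, F# ends at 11, Bbmaj7 ends at 12, F# ends at 15, Asus4 ends at 18, E ends at 19, Dm7 ends at 22, Eb6 ends at 25, G ends at 31, C#dim ends at 32, Em ends at 39, Abm ends at 46, Eb6 ends at 48.
Beat 47 falls within Eb6.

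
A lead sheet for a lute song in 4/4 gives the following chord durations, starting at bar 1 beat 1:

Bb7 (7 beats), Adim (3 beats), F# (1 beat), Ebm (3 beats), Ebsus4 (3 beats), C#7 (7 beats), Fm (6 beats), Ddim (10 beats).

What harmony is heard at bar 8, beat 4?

Beat 4 of bar 8 is beat (8−1)×4 + 4 = 32 overall.
Running totals: Bb7 ends at 7, Adim ends at 10, F# ends at 11, Ebm ends at 14, Ebsus4 ends at 17, C#7 ends at 24, Fm ends at 30, Ddim ends at 40.
Beat 32 falls within Ddim.

Ddim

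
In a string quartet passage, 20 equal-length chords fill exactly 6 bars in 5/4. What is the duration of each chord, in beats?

1.5 beats

6 bars × 5 beats/bar = 30 beats total.
30 beats ÷ 20 chords = 1.5 beats per chord.
(That is a dotted quarter note.)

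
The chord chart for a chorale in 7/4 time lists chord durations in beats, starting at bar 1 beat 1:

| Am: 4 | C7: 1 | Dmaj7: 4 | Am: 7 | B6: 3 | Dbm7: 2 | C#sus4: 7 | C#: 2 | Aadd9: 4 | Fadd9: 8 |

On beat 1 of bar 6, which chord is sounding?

Fadd9

Beat 1 of bar 6 is beat (6−1)×7 + 1 = 36 overall.
Running totals: Am ends at 4, C7 ends at 5, Dmaj7 ends at 9, Am ends at 16, B6 ends at 19, Dbm7 ends at 21, C#sus4 ends at 28, C# ends at 30, Aadd9 ends at 34, Fadd9 ends at 42.
Beat 36 falls within Fadd9.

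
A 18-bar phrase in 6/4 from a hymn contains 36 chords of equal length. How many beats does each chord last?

18 bars × 6 beats/bar = 108 beats total.
108 beats ÷ 36 chords = 3 beats per chord.
(That is a dotted half note.)

3 beats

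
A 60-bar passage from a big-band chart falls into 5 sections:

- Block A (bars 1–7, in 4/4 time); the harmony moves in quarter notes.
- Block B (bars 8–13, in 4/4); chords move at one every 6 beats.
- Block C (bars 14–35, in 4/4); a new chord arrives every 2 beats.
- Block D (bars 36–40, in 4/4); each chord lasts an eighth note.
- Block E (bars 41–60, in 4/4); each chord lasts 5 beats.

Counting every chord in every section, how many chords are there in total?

A: 7·4 = 28 beats, 28/1 = 28 chords.
B: 6·4 = 24 beats, 24/6 = 4 chords.
C: 22·4 = 88 beats, 88/2 = 44 chords.
D: 5·4 = 20 beats, 20/0.5 = 40 chords.
E: 20·4 = 80 beats, 80/5 = 16 chords.
Total: 28 + 4 + 44 + 40 + 16 = 132.

132 chords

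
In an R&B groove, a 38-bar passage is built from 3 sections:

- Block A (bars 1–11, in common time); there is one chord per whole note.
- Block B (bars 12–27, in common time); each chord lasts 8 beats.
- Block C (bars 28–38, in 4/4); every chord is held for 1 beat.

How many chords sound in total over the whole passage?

63 chords

A has 44 beats and chords last 4 each, so 11 chords.
B has 64 beats and chords last 8 each, so 8 chords.
C has 44 beats and chords last 1 each, so 44 chords.
Total: 11 + 8 + 44 = 63.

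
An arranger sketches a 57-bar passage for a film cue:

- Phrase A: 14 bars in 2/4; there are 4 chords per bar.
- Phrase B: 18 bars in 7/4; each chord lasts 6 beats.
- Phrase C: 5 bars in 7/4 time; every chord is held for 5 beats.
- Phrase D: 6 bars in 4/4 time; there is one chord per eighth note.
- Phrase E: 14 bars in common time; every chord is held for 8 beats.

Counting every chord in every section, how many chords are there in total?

139 chords

A: 14·2 = 28 beats, 28/0.5 = 56 chords.
B: 18·7 = 126 beats, 126/6 = 21 chords.
C: 5·7 = 35 beats, 35/5 = 7 chords.
D: 6·4 = 24 beats, 24/0.5 = 48 chords.
E: 14·4 = 56 beats, 56/8 = 7 chords.
Total: 56 + 21 + 7 + 48 + 7 = 139.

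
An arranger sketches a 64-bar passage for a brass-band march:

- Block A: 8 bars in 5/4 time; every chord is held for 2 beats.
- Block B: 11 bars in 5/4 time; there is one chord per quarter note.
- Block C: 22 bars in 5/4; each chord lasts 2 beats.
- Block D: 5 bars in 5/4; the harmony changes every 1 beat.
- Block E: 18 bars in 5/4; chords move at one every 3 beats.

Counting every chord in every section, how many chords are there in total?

185 chords

A has 40 beats and chords last 2 each, so 20 chords.
B has 55 beats and chords last 1 each, so 55 chords.
C has 110 beats and chords last 2 each, so 55 chords.
D has 25 beats and chords last 1 each, so 25 chords.
E has 90 beats and chords last 3 each, so 30 chords.
Total: 20 + 55 + 55 + 25 + 30 = 185.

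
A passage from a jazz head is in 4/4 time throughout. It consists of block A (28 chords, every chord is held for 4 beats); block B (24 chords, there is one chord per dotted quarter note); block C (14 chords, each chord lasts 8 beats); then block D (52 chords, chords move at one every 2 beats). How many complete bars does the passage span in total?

A: 28 × 4 = 112 beats = 28 bars.
B: 24 × 1.5 = 36 beats = 9 bars.
C: 14 × 8 = 112 beats = 28 bars.
D: 52 × 2 = 104 beats = 26 bars.
Total: 28 + 9 + 28 + 26 = 91 bars.

91 bars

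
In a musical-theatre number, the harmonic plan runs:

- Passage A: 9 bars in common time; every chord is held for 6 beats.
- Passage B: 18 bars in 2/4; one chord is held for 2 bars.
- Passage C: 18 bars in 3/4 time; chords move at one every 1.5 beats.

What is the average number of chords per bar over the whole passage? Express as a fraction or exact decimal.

A: 9 bars of 4 beats is 36 beats; at 6 beats each that's 6 chords.
B: 18 bars of 2 beats is 36 beats; at 4 beats each that's 9 chords.
C: 18 bars of 3 beats is 54 beats; at 1.5 beats each that's 36 chords.
Overall: 51 chords over 45 bars → 51/45 = 17/15 chords per bar.

17/15 chords per bar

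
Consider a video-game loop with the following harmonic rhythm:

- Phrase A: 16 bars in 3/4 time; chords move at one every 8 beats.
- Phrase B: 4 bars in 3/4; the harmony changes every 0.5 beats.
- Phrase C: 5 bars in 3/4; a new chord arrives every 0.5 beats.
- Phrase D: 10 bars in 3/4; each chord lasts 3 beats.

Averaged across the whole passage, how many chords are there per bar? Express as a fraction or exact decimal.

2 chords per bar

A: 16 × 3 = 48 beats ÷ 8 = 6 chords.
B: 4 × 3 = 12 beats ÷ 0.5 = 24 chords.
C: 5 × 3 = 15 beats ÷ 0.5 = 30 chords.
D: 10 × 3 = 30 beats ÷ 3 = 10 chords.
Overall: 70 chords over 35 bars → 70/35 = 2 chords per bar.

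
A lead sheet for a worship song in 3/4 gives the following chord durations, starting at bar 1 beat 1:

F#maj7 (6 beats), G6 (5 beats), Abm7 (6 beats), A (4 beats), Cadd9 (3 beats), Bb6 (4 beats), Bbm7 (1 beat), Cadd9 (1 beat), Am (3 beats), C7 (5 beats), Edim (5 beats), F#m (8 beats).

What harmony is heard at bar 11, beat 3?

Beat 3 of bar 11 is beat (11−1)×3 + 3 = 33 overall.
Running totals: F#maj7 ends at 6, G6 ends at 11, Abm7 ends at 17, A ends at 21, Cadd9 ends at 24, Bb6 ends at 28, Bbm7 ends at 29, Cadd9 ends at 30, Am ends at 33.
Beat 33 falls within Am.

Am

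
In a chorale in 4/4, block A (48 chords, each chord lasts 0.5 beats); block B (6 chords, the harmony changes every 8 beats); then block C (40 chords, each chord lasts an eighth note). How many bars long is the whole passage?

A: 48 × 0.5 = 24 beats = 6 bars.
B: 6 × 8 = 48 beats = 12 bars.
C: 40 × 0.5 = 20 beats = 5 bars.
Total: 6 + 12 + 5 = 23 bars.

23 bars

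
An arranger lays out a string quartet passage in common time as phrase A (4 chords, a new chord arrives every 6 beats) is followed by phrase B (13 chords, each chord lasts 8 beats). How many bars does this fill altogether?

32 bars

A: 4 × 6 = 24 beats = 6 bars.
B: 13 × 8 = 104 beats = 26 bars.
Total: 6 + 26 = 32 bars.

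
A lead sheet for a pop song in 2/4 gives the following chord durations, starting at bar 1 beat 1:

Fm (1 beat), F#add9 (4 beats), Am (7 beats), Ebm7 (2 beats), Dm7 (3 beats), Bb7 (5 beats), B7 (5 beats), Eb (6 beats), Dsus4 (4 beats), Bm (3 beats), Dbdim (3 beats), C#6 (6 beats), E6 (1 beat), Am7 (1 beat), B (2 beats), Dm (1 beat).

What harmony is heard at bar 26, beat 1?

Am7

Beat 1 of bar 26 is beat (26−1)×2 + 1 = 51 overall.
Running totals: Fm ends at 1, F#add9 ends at 5, Am ends at 12, Ebm7 ends at 14, Dm7 ends at 17, Bb7 ends at 22, B7 ends at 27, Eb ends at 33, Dsus4 ends at 37, Bm ends at 40, Dbdim ends at 43, C#6 ends at 49, E6 ends at 50, Am7 ends at 51.
Beat 51 falls within Am7.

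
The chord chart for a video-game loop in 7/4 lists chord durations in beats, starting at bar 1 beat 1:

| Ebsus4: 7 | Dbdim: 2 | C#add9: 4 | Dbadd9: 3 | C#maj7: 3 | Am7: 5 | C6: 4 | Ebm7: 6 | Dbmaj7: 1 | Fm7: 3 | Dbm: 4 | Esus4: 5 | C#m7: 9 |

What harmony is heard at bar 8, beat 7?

C#m7

Beat 7 of bar 8 is beat (8−1)×7 + 7 = 56 overall.
Running totals: Ebsus4 ends at 7, Dbdim ends at 9, C#add9 ends at 13, Dbadd9 ends at 16, C#maj7 ends at 19, Am7 ends at 24, C6 ends at 28, Ebm7 ends at 34, Dbmaj7 ends at 35, Fm7 ends at 38, Dbm ends at 42, Esus4 ends at 47, C#m7 ends at 56.
Beat 56 falls within C#m7.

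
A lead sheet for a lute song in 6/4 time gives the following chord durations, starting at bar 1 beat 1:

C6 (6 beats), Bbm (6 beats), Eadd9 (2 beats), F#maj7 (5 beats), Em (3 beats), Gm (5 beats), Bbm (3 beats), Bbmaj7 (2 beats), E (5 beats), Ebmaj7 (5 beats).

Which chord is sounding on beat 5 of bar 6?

Beat 5 of bar 6 is beat (6−1)×6 + 5 = 35 overall.
Running totals: C6 ends at 6, Bbm ends at 12, Eadd9 ends at 14, F#maj7 ends at 19, Em ends at 22, Gm ends at 27, Bbm ends at 30, Bbmaj7 ends at 32, E ends at 37.
Beat 35 falls within E.

E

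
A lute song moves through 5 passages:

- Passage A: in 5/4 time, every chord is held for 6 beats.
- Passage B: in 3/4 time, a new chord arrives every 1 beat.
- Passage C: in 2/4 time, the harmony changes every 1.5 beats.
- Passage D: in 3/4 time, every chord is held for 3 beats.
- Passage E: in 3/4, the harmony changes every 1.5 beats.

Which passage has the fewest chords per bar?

Passage A

A: 5 beats/bar ÷ 6 beats/chord = 5/6 chords/bar.
B: 3 beats/bar ÷ 1 beat/chord = 3 chords/bar.
C: 2 beats/bar ÷ 1.5 beats/chord = 4/3 chords/bar.
D: 3 beats/bar ÷ 3 beats/chord = 1 chord/bar.
E: 3 beats/bar ÷ 1.5 beats/chord = 2 chords/bar.
Slowest is A at 5/6 chords/bar.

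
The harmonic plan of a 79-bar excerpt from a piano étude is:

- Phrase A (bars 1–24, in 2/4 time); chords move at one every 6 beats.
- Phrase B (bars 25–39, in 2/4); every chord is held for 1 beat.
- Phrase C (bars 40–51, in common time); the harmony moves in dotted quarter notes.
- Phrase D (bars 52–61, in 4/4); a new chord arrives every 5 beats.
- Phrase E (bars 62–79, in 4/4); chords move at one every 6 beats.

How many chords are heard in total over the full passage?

A has 48 beats and chords last 6 each, so 8 chords.
B has 30 beats and chords last 1 each, so 30 chords.
C has 48 beats and chords last 1.5 each, so 32 chords.
D has 40 beats and chords last 5 each, so 8 chords.
E has 72 beats and chords last 6 each, so 12 chords.
Total: 8 + 30 + 32 + 8 + 12 = 90.

90 chords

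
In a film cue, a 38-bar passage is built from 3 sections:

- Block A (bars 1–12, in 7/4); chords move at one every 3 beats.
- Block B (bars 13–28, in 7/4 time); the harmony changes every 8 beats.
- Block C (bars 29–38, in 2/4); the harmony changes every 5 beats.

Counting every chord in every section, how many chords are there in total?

46 chords

A: 12 bars × 7 beats = 84 beats; 3 beats/chord → 28 chords.
B: 16 bars × 7 beats = 112 beats; 8 beats/chord → 14 chords.
C: 10 bars × 2 beats = 20 beats; 5 beats/chord → 4 chords.
Total: 28 + 14 + 4 = 46.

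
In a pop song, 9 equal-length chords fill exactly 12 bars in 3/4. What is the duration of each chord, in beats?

4 beats

12 bars × 3 beats/bar = 36 beats total.
36 beats ÷ 9 chords = 4 beats per chord.
(That is a whole note.)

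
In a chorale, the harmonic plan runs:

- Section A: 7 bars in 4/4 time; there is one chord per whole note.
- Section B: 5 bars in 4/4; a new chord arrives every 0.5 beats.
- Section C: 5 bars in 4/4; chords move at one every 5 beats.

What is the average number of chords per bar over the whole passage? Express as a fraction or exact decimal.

A: 7 × 4 = 28 beats ÷ 4 = 7 chords.
B: 5 × 4 = 20 beats ÷ 0.5 = 40 chords.
C: 5 × 4 = 20 beats ÷ 5 = 4 chords.
Overall: 51 chords over 17 bars → 51/17 = 3 chords per bar.

3 chords per bar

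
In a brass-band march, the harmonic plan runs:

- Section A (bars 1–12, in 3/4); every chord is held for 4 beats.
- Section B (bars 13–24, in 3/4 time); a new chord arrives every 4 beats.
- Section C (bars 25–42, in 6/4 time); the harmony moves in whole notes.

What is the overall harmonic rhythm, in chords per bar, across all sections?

15/14 chords per bar

A: 12 bars of 3 beats is 36 beats; at 4 beats each that's 9 chords.
B: 12 bars of 3 beats is 36 beats; at 4 beats each that's 9 chords.
C: 18 bars of 6 beats is 108 beats; at 4 beats each that's 27 chords.
Overall: 45 chords over 42 bars → 45/42 = 15/14 chords per bar.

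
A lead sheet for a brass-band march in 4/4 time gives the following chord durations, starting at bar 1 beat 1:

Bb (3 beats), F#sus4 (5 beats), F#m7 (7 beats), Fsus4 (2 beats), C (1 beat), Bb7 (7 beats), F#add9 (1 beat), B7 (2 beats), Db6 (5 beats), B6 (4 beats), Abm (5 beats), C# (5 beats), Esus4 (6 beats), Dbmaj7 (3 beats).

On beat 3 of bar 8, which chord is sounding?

Beat 3 of bar 8 is beat (8−1)×4 + 3 = 31 overall.
Running totals: Bb ends at 3, F#sus4 ends at 8, F#m7 ends at 15, Fsus4 ends at 17, C ends at 18, Bb7 ends at 25, F#add9 ends at 26, B7 ends at 28, Db6 ends at 33.
Beat 31 falls within Db6.

Db6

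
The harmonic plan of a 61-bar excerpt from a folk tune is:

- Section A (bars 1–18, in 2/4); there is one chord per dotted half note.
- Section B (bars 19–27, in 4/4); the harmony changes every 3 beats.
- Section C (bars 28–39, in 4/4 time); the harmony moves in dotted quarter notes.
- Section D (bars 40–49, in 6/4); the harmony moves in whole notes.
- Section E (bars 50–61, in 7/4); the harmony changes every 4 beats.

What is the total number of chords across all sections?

92 chords

A: 18 bars × 2 beats = 36 beats; 3 beats/chord → 12 chords.
B: 9 bars × 4 beats = 36 beats; 3 beats/chord → 12 chords.
C: 12 bars × 4 beats = 48 beats; 1.5 beats/chord → 32 chords.
D: 10 bars × 6 beats = 60 beats; 4 beats/chord → 15 chords.
E: 12 bars × 7 beats = 84 beats; 4 beats/chord → 21 chords.
Total: 12 + 12 + 32 + 15 + 21 = 92.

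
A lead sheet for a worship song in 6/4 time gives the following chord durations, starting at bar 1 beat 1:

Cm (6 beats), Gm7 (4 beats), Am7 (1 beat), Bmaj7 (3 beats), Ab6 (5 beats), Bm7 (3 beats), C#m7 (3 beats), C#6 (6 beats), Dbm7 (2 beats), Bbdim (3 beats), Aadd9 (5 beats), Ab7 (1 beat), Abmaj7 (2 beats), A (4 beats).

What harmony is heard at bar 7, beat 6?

Ab7

Beat 6 of bar 7 is beat (7−1)×6 + 6 = 42 overall.
Running totals: Cm ends at 6, Gm7 ends at 10, Am7 ends at 11, Bmaj7 ends at 14, Ab6 ends at 19, Bm7 ends at 22, C#m7 ends at 25, C#6 ends at 31, Dbm7 ends at 33, Bbdim ends at 36, Aadd9 ends at 41, Ab7 ends at 42.
Beat 42 falls within Ab7.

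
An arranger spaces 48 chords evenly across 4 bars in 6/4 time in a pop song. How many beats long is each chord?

4 bars × 6 beats/bar = 24 beats total.
24 beats ÷ 48 chords = 0.5 beats per chord.
(That is an eighth note.)

0.5 beats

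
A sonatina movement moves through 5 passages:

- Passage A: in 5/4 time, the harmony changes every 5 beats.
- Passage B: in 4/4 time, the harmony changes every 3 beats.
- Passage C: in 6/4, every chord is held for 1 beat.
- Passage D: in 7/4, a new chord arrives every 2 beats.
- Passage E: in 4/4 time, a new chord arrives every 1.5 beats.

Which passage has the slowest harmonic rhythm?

A: 5/5 = 1 chord/bar.
B: 4/3 = 4/3 chords/bar.
C: 6/1 = 6 chords/bar.
D: 7/2 = 3.5 chords/bar.
E: 4/1.5 = 8/3 chords/bar.
Slowest is A at 1 chords/bar.

Passage A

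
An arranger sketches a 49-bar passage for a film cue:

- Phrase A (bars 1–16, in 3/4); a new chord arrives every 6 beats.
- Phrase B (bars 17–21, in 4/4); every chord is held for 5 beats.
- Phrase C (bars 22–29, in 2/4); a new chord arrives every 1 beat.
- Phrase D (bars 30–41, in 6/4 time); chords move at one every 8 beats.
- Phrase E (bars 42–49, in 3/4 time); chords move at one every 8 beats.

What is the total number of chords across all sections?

A has 48 beats and chords last 6 each, so 8 chords.
B has 20 beats and chords last 5 each, so 4 chords.
C has 16 beats and chords last 1 each, so 16 chords.
D has 72 beats and chords last 8 each, so 9 chords.
E has 24 beats and chords last 8 each, so 3 chords.
Total: 8 + 4 + 16 + 9 + 3 = 40.

40 chords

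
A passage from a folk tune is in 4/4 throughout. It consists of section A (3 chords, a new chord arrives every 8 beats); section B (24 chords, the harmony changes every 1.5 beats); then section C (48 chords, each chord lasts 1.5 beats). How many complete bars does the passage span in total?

A: 3 × 8 = 24 beats = 6 bars.
B: 24 × 1.5 = 36 beats = 9 bars.
C: 48 × 1.5 = 72 beats = 18 bars.
Total: 6 + 9 + 18 = 33 bars.

33 bars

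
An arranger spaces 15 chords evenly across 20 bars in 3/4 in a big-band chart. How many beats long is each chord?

4 beats

20 bars × 3 beats/bar = 60 beats total.
60 beats ÷ 15 chords = 4 beats per chord.
(That is a whole note.)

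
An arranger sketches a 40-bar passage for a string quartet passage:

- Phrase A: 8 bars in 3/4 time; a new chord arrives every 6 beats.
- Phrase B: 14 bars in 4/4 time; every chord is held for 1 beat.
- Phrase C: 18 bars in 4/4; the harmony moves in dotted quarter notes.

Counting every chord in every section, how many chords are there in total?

108 chords

A: 8·3 = 24 beats, 24/6 = 4 chords.
B: 14·4 = 56 beats, 56/1 = 56 chords.
C: 18·4 = 72 beats, 72/1.5 = 48 chords.
Total: 4 + 56 + 48 = 108.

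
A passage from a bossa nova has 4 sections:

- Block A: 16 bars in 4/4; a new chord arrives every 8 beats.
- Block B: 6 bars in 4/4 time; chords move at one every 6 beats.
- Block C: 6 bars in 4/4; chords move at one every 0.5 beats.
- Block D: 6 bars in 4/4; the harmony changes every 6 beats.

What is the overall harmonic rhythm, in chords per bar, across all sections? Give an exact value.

A: 16 × 4 = 64 beats ÷ 8 = 8 chords.
B: 6 × 4 = 24 beats ÷ 6 = 4 chords.
C: 6 × 4 = 24 beats ÷ 0.5 = 48 chords.
D: 6 × 4 = 24 beats ÷ 6 = 4 chords.
Overall: 64 chords over 34 bars → 64/34 = 32/17 chords per bar.

32/17 chords per bar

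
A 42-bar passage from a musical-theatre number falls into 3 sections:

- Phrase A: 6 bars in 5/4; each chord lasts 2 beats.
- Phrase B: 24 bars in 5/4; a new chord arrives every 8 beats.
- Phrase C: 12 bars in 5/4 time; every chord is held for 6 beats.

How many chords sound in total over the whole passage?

40 chords

A: 6·5 = 30 beats, 30/2 = 15 chords.
B: 24·5 = 120 beats, 120/8 = 15 chords.
C: 12·5 = 60 beats, 60/6 = 10 chords.
Total: 15 + 15 + 10 = 40.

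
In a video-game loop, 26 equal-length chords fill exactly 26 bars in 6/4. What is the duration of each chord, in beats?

26 bars × 6 beats/bar = 156 beats total.
156 beats ÷ 26 chords = 6 beats per chord.

6 beats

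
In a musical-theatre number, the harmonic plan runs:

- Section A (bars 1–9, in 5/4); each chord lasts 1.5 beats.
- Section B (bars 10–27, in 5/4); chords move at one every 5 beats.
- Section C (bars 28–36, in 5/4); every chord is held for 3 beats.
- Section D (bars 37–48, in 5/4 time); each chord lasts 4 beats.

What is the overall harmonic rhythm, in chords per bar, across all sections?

1.625 chords per bar

A: 9 × 5 = 45 beats ÷ 1.5 = 30 chords.
B: 18 × 5 = 90 beats ÷ 5 = 18 chords.
C: 9 × 5 = 45 beats ÷ 3 = 15 chords.
D: 12 × 5 = 60 beats ÷ 4 = 15 chords.
Overall: 78 chords over 48 bars → 78/48 = 1.625 chords per bar.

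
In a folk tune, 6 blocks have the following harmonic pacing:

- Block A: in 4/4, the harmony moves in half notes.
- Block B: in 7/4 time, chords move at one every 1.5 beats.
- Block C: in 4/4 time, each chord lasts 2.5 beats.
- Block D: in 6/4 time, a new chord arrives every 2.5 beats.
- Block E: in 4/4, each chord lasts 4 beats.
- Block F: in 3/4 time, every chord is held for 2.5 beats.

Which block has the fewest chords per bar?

A: 4/2 = 2 chords/bar.
B: 7/1.5 = 14/3 chords/bar.
C: 4/2.5 = 1.6 chords/bar.
D: 6/2.5 = 2.4 chords/bar.
E: 4/4 = 1 chord/bar.
F: 3/2.5 = 1.2 chords/bar.
Slowest is E at 1 chords/bar.

Block E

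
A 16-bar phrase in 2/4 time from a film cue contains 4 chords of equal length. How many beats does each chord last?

8 beats

16 bars × 2 beats/bar = 32 beats total.
32 beats ÷ 4 chords = 8 beats per chord.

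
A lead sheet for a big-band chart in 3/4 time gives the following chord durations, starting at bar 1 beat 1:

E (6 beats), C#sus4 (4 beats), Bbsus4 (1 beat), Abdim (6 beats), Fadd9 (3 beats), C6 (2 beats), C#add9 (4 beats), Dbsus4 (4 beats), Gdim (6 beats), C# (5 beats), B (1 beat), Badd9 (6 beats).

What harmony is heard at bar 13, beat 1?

Beat 1 of bar 13 is beat (13−1)×3 + 1 = 37 overall.
Running totals: E ends at 6, C#sus4 ends at 10, Bbsus4 ends at 11, Abdim ends at 17, Fadd9 ends at 20, C6 ends at 22, C#add9 ends at 26, Dbsus4 ends at 30, Gdim ends at 36, C# ends at 41.
Beat 37 falls within C#.

C#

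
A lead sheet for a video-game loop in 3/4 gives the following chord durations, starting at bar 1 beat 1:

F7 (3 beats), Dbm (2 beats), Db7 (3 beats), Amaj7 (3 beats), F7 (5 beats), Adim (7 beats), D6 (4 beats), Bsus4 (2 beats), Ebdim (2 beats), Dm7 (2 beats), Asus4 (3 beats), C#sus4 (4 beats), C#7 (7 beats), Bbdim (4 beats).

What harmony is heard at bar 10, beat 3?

Beat 3 of bar 10 is beat (10−1)×3 + 3 = 30 overall.
Running totals: F7 ends at 3, Dbm ends at 5, Db7 ends at 8, Amaj7 ends at 11, F7 ends at 16, Adim ends at 23, D6 ends at 27, Bsus4 ends at 29, Ebdim ends at 31.
Beat 30 falls within Ebdim.

Ebdim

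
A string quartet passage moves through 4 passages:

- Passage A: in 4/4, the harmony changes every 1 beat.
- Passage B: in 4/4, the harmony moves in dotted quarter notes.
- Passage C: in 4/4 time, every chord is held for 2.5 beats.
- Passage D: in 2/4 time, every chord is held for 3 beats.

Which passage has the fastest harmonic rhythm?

A: each chord is 1 beat in 4/4, so 4 per bar.
B: each chord is 1.5 beats in 4/4, so 8/3 per bar.
C: each chord is 2.5 beats in 4/4, so 1.6 per bar.
D: each chord is 3 beats in 2/4, so 2/3 per bar.
Fastest is A at 4 chords/bar.

Passage A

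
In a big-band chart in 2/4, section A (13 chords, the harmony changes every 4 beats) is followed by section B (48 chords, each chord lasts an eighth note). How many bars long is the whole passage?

A: 13 × 4 = 52 beats = 26 bars.
B: 48 × 0.5 = 24 beats = 12 bars.
Total: 26 + 12 = 38 bars.

38 bars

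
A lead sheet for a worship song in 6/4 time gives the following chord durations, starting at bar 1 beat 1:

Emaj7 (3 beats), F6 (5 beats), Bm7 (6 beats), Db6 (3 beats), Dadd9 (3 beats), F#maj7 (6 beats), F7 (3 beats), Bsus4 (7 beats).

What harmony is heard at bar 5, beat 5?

F7

Beat 5 of bar 5 is beat (5−1)×6 + 5 = 29 overall.
Running totals: Emaj7 ends at 3, F6 ends at 8, Bm7 ends at 14, Db6 ends at 17, Dadd9 ends at 20, F#maj7 ends at 26, F7 ends at 29.
Beat 29 falls within F7.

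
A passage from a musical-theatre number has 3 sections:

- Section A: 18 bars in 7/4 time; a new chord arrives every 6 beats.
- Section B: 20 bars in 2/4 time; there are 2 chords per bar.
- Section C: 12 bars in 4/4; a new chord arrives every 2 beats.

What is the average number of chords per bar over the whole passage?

A: 18 bars of 7 beats is 126 beats; at 6 beats each that's 21 chords.
B: 20 bars of 2 beats is 40 beats; at 1 beat each that's 40 chords.
C: 12 bars of 4 beats is 48 beats; at 2 beats each that's 24 chords.
Overall: 85 chords over 50 bars → 85/50 = 1.7 chords per bar.

1.7 chords per bar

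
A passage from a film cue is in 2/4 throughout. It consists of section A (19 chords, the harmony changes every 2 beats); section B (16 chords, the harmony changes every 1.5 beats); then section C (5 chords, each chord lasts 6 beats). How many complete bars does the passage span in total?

A: 19 × 2 = 38 beats = 19 bars.
B: 16 × 1.5 = 24 beats = 12 bars.
C: 5 × 6 = 30 beats = 15 bars.
Total: 19 + 12 + 15 = 46 bars.

46 bars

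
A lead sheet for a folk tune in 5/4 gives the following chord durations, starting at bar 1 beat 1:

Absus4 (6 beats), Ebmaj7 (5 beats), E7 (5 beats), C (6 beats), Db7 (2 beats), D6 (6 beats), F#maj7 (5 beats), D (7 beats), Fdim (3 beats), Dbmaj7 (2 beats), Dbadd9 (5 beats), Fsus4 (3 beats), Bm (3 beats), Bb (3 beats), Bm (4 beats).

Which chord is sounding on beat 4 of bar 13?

Beat 4 of bar 13 is beat (13−1)×5 + 4 = 64 overall.
Running totals: Absus4 ends at 6, Ebmaj7 ends at 11, E7 ends at 16, C ends at 22, Db7 ends at 24, D6 ends at 30, F#maj7 ends at 35, D ends at 42, Fdim ends at 45, Dbmaj7 ends at 47, Dbadd9 ends at 52, Fsus4 ends at 55, Bm ends at 58, Bb ends at 61, Bm ends at 65.
Beat 64 falls within Bm.

Bm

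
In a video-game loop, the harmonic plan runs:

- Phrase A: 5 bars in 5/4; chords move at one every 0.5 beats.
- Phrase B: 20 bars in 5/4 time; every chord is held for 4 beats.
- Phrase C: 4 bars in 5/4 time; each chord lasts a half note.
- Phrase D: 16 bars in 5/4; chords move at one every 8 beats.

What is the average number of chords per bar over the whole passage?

19/9 chords per bar

A: 5 bars of 5 beats is 25 beats; at 0.5 beats each that's 50 chords.
B: 20 bars of 5 beats is 100 beats; at 4 beats each that's 25 chords.
C: 4 bars of 5 beats is 20 beats; at 2 beats each that's 10 chords.
D: 16 bars of 5 beats is 80 beats; at 8 beats each that's 10 chords.
Overall: 95 chords over 45 bars → 95/45 = 19/9 chords per bar.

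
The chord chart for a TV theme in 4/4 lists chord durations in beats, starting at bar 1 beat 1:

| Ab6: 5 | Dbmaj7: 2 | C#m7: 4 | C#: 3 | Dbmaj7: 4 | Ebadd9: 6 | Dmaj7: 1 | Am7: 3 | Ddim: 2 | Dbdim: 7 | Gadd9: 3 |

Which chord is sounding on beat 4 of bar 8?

Dbdim

Beat 4 of bar 8 is beat (8−1)×4 + 4 = 32 overall.
Running totals: Ab6 ends at 5, Dbmaj7 ends at 7, C#m7 ends at 11, C# ends at 14, Dbmaj7 ends at 18, Ebadd9 ends at 24, Dmaj7 ends at 25, Am7 ends at 28, Ddim ends at 30, Dbdim ends at 37.
Beat 32 falls within Dbdim.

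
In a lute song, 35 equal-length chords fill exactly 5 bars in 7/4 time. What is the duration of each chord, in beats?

1 beat

5 bars × 7 beats/bar = 35 beats total.
35 beats ÷ 35 chords = 1 beats per chord.
(That is a quarter note.)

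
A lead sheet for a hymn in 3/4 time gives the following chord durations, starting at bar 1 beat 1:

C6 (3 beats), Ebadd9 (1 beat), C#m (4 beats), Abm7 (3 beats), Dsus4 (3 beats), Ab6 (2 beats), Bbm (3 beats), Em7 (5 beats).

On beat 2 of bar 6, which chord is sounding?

Beat 2 of bar 6 is beat (6−1)×3 + 2 = 17 overall.
Running totals: C6 ends at 3, Ebadd9 ends at 4, C#m ends at 8, Abm7 ends at 11, Dsus4 ends at 14, Ab6 ends at 16, Bbm ends at 19.
Beat 17 falls within Bbm.

Bbm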